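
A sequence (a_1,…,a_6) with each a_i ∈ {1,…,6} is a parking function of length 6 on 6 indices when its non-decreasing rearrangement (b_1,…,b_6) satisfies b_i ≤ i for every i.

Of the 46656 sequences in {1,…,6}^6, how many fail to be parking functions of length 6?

|PF| = 1·7^5 = 1×16807 = 16807 (Pollak)
E.g. (5,5,5,4,5,2) → sorted (2,4,5,5,5,5): b_1=2>1, not a PF.
6^6 − 16807 = 46656 − 16807 = 29849

29849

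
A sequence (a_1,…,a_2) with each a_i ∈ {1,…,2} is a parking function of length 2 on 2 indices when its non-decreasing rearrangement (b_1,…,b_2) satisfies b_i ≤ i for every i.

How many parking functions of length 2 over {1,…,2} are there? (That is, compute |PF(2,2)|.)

3

|PF(2,2)| = (3−2)·3^(2−1) = 1 · 3 = 3
E.g. (1,2) → sorted (1,2): b_i ≤ i ∀i, a PF.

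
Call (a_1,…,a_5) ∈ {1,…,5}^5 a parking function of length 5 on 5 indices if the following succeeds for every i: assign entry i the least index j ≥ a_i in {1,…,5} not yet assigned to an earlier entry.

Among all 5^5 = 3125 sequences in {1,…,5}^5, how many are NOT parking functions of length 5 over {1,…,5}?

1829

|PF| = (6−5)·6^(5−1) = 1×1296 = 1296 (Konheim–Weiss)
Example (2,5,4,5,5) → sorted (2,4,5,5,5): b_1=2>1, not a PF.
Total 3125; non-PF = 3125−1296 = 1829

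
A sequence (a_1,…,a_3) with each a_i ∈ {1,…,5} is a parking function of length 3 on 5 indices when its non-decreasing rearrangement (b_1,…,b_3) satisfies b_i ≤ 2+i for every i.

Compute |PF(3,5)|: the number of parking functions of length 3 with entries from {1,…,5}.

Count = 3·6^2 = 3 · 36 = 108
Example (2,2,3) → sorted (2,2,3): b_i ≤ 2+i ∀i, a PF.

108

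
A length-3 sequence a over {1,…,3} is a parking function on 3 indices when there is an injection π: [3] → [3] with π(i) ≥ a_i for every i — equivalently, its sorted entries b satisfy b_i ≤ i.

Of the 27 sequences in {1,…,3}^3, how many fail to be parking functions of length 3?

|PF| = (3+1−3)·(3+1)^{3−1} = 1·16 = 16 (Konheim–Weiss)
Check (3,3,2) → sorted (2,3,3): b_1=2>1, not a PF.
3^3 − 16 = 27 − 16 = 11

11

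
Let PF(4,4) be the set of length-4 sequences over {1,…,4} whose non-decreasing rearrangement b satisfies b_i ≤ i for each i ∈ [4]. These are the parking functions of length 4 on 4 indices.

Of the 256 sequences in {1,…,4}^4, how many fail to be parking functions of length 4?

131

|PF(4,4)| = (4+1−4)·(4+1)^{4−1} = 1 · 125 = 125 [KW]
Example (3,3,3,4) → sorted (3,3,3,4): b_1=3>1, not a PF.
So 256 − 125 = 131 fail.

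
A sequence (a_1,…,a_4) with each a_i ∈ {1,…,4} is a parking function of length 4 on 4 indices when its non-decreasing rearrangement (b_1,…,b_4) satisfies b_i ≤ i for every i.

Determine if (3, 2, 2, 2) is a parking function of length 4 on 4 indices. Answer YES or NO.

Sorted: b = (2, 2, 2, 3).
  b_1=2 > 1
  fails at i=1 ⇒ NO

NO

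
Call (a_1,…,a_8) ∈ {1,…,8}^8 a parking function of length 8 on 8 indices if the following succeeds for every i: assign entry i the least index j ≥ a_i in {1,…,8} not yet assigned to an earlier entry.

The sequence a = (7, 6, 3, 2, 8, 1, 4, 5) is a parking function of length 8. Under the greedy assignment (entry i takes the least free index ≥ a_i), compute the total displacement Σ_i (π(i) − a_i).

0

Σπ = 8·9/2 = 36 (π permutes [8]); Σa = 7+6+3+2+8+1+4+5 = 36; disp = 36−36 = 0.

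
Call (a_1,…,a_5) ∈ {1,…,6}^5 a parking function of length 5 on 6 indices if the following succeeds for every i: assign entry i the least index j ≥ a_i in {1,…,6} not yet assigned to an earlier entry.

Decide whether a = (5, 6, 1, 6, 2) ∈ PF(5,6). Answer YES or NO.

NO

Rearranged: b = (1, 2, 5, 6, 6).
  b_1=1 ≤ 2
  b_2=2 ≤ 3
  b_3=5 > 4
  fails at i=3 ⇒ NO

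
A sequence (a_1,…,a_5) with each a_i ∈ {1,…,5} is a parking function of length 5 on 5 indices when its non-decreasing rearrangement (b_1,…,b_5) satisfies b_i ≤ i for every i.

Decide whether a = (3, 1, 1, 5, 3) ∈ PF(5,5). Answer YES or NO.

YES

Sorted: b = (1, 1, 3, 3, 5).
  b_1=1 ≤ 1
  b_2=1 ≤ 2
  b_3=3 ≤ 3
  b_4=3 ≤ 4
  b_5=5 ≤ 5
All bounds hold ⇒ YES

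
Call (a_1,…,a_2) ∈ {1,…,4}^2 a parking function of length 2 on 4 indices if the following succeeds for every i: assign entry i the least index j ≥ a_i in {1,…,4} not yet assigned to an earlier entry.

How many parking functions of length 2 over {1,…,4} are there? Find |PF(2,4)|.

15

|PF(2,4)| = (4−2+1)·(4+1)^(2−1) = 3 · 5 = 15 [KW]
Check (2,3) → sorted (2,3): b_i ≤ 2+i ∀i, a PF.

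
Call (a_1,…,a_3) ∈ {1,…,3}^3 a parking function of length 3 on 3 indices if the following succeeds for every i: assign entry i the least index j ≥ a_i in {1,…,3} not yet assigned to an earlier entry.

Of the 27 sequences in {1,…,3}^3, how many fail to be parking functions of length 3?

#PF = (4−3)·4^(3−1) = 1 · 16 = 16 (Pollak)
E.g. (3,2,3) → sorted (2,3,3): b_1=2>1, not a PF.
3^3 − 16 = 27 − 16 = 11

11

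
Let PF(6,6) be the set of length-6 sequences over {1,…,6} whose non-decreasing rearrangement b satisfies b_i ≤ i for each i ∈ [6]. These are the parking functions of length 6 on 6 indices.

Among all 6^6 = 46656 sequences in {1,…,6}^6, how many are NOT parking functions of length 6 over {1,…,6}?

#PF = (7−6)·7^(6−1) = 1×16807 = 16807 [KW]
Example (4,6,1,5,3,6) → sorted (1,3,4,5,6,6): b_2=3>2, not a PF.
So 46656 − 16807 = 29849 fail.

29849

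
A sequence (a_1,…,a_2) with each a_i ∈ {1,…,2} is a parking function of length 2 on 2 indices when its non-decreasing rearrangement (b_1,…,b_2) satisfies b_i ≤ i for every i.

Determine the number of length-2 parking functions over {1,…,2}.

3

Count = (2−2+1)·(2+1)^(2−1) = 1·3 = 3
Check (1,1) → sorted (1,1): b_i ≤ i ∀i, a PF.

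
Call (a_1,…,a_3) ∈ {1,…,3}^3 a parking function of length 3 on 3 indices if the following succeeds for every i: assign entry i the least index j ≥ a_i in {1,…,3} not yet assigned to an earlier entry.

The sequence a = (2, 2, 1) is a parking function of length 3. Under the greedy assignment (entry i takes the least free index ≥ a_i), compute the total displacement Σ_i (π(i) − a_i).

1

Σπ = 6 ({1..3} each once); Σa = 2+2+1 = 5; disp = 6−5 = 1.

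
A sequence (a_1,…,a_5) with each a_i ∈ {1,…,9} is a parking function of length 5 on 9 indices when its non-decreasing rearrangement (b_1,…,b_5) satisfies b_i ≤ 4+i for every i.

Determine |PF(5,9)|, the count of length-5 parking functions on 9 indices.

#PF = 5·10^4 = 5·10000 = 50000 (Konheim–Weiss)
Check (6,6,7,5,6) → sorted (5,6,6,6,7): b_i ≤ 4+i ∀i, a PF.

50000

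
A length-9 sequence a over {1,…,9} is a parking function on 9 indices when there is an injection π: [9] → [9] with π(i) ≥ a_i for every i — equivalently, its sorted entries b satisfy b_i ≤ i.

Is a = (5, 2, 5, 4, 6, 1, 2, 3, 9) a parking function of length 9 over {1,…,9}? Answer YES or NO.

YES

Sorted: b = (1, 2, 2, 3, 4, 5, 5, 6, 9).
  b_1=1 ≤ 1
  b_2=2 ≤ 2
  b_3=2 ≤ 3
  b_4=3 ≤ 4
  b_5=4 ≤ 5
  b_6=5 ≤ 6
  b_7=5 ≤ 7
  b_8=6 ≤ 8
  b_9=9 ≤ 9
All bounds hold ⇒ YES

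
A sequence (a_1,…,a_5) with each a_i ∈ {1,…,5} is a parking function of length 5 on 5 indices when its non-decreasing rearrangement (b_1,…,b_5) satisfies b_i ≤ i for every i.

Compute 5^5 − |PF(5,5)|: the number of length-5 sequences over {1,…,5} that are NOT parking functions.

Count = (5+1−5)·(5+1)^{5−1} = 1×1296 = 1296
Check (4,2,5,2,4) → sorted (2,2,4,4,5): b_1=2>1, not a PF.
So 3125 − 1296 = 1829 fail.

1829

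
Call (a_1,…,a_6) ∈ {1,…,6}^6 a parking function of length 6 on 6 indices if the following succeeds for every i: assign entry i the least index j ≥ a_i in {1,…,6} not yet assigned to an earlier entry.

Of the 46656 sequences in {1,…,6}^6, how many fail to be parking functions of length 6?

|PF(6,6)| = (7−6)·7^(6−1) = 1 · 16807 = 16807 [KW]
Example (5,3,5,5,4,6) → sorted (3,4,5,5,5,6): b_1=3>1, not a PF.
So 46656 − 16807 = 29849 fail.

29849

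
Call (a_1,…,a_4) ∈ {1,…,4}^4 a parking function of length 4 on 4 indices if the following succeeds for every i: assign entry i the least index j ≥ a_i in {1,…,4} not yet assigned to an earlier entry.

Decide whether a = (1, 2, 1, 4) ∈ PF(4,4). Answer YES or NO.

Rearranged: b = (1, 1, 2, 4).
  b_1=1 ≤ 1
  b_2=1 ≤ 2
  b_3=2 ≤ 3
  b_4=4 ≤ 4
All bounds hold ⇒ YES

YES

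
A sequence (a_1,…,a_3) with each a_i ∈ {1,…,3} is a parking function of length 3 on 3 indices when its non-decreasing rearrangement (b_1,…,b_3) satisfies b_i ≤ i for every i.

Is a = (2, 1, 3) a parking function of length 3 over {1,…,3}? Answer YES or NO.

YES

Order a: b = (1, 2, 3).
  b_1=1 ≤ 1
  b_2=2 ≤ 2
  b_3=3 ≤ 3
All bounds hold ⇒ YES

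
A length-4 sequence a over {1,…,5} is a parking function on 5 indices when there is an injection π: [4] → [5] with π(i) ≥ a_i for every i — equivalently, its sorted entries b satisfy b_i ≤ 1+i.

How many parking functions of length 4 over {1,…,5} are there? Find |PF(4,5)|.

432

Count = 2·6^3 = 2·216 = 432 (Pollak)
E.g. (4,5,2,3) → sorted (2,3,4,5): b_i ≤ 1+i ∀i, a PF.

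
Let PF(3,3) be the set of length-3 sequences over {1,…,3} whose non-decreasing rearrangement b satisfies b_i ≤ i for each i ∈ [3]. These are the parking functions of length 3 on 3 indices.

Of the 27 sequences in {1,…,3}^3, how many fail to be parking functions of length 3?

Count = (4−3)·4^(3−1) = 1·16 = 16 (Pollak)
Example (3,2,3) → sorted (2,3,3): b_1=2>1, not a PF.
3^3 − 16 = 27 − 16 = 11

11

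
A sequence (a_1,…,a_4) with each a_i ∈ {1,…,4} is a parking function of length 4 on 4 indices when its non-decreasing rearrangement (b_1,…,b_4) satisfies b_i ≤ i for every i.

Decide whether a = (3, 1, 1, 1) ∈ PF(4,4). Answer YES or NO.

Order a: b = (1, 1, 1, 3).
  b_1=1 ≤ 1
  b_2=1 ≤ 2
  b_3=1 ≤ 3
  b_4=3 ≤ 4
All bounds hold ⇒ YES

YES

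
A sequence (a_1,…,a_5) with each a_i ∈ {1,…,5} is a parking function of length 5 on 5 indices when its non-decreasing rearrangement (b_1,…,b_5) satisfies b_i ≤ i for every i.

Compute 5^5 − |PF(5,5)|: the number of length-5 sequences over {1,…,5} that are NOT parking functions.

1829

|PF| = (5−5+1)·(5+1)^(5−1) = 1×1296 = 1296 [KW]
E.g. (4,5,4,3,3) → sorted (3,3,4,4,5): b_1=3>1, not a PF.
So 3125 − 1296 = 1829 fail.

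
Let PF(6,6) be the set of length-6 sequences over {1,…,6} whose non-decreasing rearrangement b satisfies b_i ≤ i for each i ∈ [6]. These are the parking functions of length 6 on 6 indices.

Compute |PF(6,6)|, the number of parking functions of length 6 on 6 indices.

16807

#PF = 1·7^5 = 1×16807 = 16807
Example (4,2,6,2,1,2) → sorted (1,2,2,2,4,6): b_i ≤ i ∀i, a PF.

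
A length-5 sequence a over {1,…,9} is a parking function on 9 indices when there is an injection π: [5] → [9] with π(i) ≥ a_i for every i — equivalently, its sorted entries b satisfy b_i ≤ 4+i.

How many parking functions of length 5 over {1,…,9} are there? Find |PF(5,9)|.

Count = (9+1−5)·(9+1)^{5−1} = 5·10000 = 50000 (Konheim–Weiss)
Check (8,6,4,5,8) → sorted (4,5,6,8,8): b_i ≤ 4+i ∀i, a PF.

50000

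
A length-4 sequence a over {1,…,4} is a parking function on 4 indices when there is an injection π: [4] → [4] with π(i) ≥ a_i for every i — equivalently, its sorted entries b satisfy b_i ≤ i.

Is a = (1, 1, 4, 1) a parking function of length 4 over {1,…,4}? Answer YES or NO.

Sorted: b = (1, 1, 1, 4).
  b_1=1 ≤ 1
  b_2=1 ≤ 2
  b_3=1 ≤ 3
  b_4=4 ≤ 4
All bounds hold ⇒ YES

YES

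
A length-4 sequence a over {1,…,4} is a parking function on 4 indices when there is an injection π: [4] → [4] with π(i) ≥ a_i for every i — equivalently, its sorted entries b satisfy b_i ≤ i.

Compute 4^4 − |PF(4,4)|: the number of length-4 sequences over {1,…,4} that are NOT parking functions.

131

|PF| = (5−4)·5^(4−1) = 1 · 125 = 125 (Konheim–Weiss)
One tuple (3,4,2,2) → sorted (2,2,3,4): b_1=2>1, not a PF.
Total 256; non-PF = 256−125 = 131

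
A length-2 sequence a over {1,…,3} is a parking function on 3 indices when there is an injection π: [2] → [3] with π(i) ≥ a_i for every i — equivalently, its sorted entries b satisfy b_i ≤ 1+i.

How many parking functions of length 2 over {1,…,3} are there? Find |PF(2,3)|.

|PF| = 2·4^1 = 2·4 = 8 [KW]
Check (2,1) → sorted (1,2): b_i ≤ 1+i ∀i, a PF.

8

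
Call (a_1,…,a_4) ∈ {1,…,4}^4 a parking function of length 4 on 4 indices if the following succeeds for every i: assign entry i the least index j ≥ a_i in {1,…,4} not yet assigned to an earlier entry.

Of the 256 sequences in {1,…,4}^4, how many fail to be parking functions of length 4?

131

|PF(4,4)| = (5−4)·5^(4−1) = 1 · 125 = 125 (Pollak)
E.g. (2,3,4,3) → sorted (2,3,3,4): b_1=2>1, not a PF.
4^4 − 125 = 256 − 125 = 131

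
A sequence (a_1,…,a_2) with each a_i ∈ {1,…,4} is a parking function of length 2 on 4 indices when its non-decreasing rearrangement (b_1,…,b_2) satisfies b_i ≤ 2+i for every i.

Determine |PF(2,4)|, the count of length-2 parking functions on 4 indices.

|PF| = (4+1−2)·(4+1)^{2−1} = 3×5 = 15 (Pollak)
E.g. (4,2) → sorted (2,4): b_i ≤ 2+i ∀i, a PF.

15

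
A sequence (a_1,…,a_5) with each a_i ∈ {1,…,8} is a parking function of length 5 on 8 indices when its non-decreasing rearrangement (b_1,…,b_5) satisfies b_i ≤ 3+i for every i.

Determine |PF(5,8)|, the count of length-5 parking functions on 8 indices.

|PF| = (8−5+1)·(8+1)^(5−1) = 4·6561 = 26244 (Pollak)
E.g. (4,7,2,6,2) → sorted (2,2,4,6,7): b_i ≤ 3+i ∀i, a PF.

26244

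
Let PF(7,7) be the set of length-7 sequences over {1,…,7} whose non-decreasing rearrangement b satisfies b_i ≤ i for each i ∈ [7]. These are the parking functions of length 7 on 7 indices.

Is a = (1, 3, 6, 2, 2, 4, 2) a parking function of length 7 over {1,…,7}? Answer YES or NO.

Order a: b = (1, 2, 2, 2, 3, 4, 6).
  b_1=1 ≤ 1
  b_2=2 ≤ 2
  b_3=2 ≤ 3
  b_4=2 ≤ 4
  b_5=3 ≤ 5
  b_6=4 ≤ 6
  b_7=6 ≤ 7
All bounds hold ⇒ YES

YES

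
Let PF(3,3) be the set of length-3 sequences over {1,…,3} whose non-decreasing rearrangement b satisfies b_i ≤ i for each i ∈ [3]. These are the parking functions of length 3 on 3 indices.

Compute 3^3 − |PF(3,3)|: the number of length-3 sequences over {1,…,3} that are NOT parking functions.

|PF(3,3)| = 1·4^2 = 1 · 16 = 16 (Pollak)
E.g. (2,2,3) → sorted (2,2,3): b_1=2>1, not a PF.
Total 27; non-PF = 27−16 = 11

11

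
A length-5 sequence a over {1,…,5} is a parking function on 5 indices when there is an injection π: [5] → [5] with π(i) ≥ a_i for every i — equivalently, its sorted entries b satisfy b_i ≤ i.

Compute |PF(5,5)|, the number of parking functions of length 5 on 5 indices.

1296

#PF = 1·6^4 = 1·1296 = 1296 (Pollak)
Check (1,5,2,4,2) → sorted (1,2,2,4,5): b_i ≤ i ∀i, a PF.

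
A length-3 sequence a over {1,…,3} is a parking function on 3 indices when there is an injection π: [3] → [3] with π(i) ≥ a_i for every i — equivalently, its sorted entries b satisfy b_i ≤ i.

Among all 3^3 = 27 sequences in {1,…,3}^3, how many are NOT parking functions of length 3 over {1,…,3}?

|PF| = (4−3)·4^(3−1) = 1·16 = 16 (Pollak)
One tuple (2,3,3) → sorted (2,3,3): b_1=2>1, not a PF.
Total 27; non-PF = 27−16 = 11

11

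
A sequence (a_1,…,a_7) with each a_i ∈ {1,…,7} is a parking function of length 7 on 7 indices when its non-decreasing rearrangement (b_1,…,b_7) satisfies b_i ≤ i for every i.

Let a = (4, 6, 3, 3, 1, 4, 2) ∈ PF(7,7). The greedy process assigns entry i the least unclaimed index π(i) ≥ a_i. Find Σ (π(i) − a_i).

5

Σπ = 7·8/2 = 28 (π permutes [7]); Σa = 4+6+3+3+1+4+2 = 23; disp = 28−23 = 5.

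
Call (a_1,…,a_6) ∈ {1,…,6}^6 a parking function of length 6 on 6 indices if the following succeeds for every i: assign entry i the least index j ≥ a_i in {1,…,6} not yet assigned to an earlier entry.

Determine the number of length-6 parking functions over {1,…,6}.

16807

Count = (6+1−6)·(6+1)^{6−1} = 1×16807 = 16807 [KW]
One tuple (2,4,1,4,5,3) → sorted (1,2,3,4,4,5): b_i ≤ i ∀i, a PF.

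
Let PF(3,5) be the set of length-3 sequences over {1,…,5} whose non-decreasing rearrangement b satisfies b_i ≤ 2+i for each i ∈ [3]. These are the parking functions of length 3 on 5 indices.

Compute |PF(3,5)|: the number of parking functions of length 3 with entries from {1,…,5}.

108

#PF = 3·6^2 = 3×36 = 108
Check (3,5,2) → sorted (2,3,5): b_i ≤ 2+i ∀i, a PF.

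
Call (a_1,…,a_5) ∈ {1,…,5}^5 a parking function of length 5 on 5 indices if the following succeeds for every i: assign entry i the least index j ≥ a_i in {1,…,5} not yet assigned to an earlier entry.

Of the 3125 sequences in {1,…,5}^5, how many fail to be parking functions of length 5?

1829

|PF| = (5+1−5)·(5+1)^{5−1} = 1·1296 = 1296 (Konheim–Weiss)
Check (4,5,2,4,5) → sorted (2,4,4,5,5): b_1=2>1, not a PF.
5^5 − 1296 = 3125 − 1296 = 1829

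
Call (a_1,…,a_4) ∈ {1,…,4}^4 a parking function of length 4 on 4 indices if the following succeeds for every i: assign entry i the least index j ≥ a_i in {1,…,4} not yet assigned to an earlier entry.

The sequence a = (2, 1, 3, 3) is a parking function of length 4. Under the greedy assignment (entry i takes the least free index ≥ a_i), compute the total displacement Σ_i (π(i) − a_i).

1

Σπ = 10 ({1..4} each once); Σa = 2+1+3+3 = 9; disp = 10−9 = 1.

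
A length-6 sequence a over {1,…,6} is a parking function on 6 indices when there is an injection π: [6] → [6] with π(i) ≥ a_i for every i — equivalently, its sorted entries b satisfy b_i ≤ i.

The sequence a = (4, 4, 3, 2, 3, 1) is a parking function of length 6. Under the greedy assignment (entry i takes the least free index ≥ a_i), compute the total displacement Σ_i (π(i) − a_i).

Σπ(i) = 1+…+6 = 21; Σa = 4+4+3+2+3+1 = 17; disp = 21−17 = 4.

4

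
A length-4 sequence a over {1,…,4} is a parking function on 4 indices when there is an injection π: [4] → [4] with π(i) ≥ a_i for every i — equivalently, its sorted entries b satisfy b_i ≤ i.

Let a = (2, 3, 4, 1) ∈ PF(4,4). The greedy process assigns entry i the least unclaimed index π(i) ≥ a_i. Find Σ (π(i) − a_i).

Σπ = 4·5/2 = 10 (π permutes [4]); Σa = 2+3+4+1 = 10; disp = 10−10 = 0.

0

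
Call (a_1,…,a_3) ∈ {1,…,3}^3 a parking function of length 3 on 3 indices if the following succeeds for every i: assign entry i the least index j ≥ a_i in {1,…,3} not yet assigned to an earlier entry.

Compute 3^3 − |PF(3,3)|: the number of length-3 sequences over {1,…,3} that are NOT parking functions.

11

#PF = 1·4^2 = 1·16 = 16 (Konheim–Weiss)
One tuple (3,3,3) → sorted (3,3,3): b_1=3>1, not a PF.
Total 27; non-PF = 27−16 = 11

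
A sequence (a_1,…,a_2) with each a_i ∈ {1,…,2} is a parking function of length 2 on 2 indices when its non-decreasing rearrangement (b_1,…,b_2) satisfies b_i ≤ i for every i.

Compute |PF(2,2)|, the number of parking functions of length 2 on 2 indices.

#PF = 1·3^1 = 1 · 3 = 3 (Konheim–Weiss)
Check (1,1) → sorted (1,1): b_i ≤ i ∀i, a PF.

3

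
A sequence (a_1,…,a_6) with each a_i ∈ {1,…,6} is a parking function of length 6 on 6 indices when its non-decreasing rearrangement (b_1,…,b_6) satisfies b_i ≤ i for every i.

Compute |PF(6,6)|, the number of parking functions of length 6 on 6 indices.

16807

|PF| = 1·7^5 = 1 · 16807 = 16807 [KW]
E.g. (2,2,2,2,1,1) → sorted (1,1,2,2,2,2): b_i ≤ i ∀i, a PF.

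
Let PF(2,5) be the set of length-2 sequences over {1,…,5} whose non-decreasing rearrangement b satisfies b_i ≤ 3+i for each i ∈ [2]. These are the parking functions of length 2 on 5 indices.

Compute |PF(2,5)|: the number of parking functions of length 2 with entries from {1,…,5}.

|PF(2,5)| = (6−2)·6^(2−1) = 4×6 = 24 (Pollak)
One tuple (4,1) → sorted (1,4): b_i ≤ 3+i ∀i, a PF.

24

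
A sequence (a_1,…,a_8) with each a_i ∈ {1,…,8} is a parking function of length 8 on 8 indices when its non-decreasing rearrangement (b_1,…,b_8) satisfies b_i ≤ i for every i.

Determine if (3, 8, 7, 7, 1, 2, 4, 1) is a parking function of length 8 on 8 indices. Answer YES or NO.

Order a: b = (1, 1, 2, 3, 4, 7, 7, 8).
  b_1=1 ≤ 1
  b_2=1 ≤ 2
  b_3=2 ≤ 3
  b_4=3 ≤ 4
  b_5=4 ≤ 5
  b_6=7 > 6
  fails at i=6 ⇒ NO

NO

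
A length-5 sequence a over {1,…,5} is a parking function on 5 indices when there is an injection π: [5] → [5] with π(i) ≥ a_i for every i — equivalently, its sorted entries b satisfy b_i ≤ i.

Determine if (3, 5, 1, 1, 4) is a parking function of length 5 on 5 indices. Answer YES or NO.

YES

Sorted: b = (1, 1, 3, 4, 5).
  b_1=1 ≤ 1
  b_2=1 ≤ 2
  b_3=3 ≤ 3
  b_4=4 ≤ 4
  b_5=5 ≤ 5
All bounds hold ⇒ YES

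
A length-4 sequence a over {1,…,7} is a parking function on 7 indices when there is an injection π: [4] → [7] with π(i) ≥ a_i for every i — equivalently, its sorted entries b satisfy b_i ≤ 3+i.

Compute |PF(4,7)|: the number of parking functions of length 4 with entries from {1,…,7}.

2048

|PF| = (7+1−4)·(7+1)^{4−1} = 4×512 = 2048 [KW]
Check (1,4,2,5) → sorted (1,2,4,5): b_i ≤ 3+i ∀i, a PF.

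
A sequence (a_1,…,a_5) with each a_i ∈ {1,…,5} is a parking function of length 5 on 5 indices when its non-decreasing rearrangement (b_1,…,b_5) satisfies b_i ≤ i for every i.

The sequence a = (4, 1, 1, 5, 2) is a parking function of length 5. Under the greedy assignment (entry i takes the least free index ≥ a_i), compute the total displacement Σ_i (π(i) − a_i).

Σπ = 5·6/2 = 15 (π permutes [5]); Σa = 4+1+1+5+2 = 13; disp = 15−13 = 2.

2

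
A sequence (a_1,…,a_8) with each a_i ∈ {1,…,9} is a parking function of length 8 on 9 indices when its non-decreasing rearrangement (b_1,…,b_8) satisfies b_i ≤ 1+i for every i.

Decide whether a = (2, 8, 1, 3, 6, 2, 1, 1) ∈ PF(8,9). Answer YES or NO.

Sorted: b = (1, 1, 1, 2, 2, 3, 6, 8).
  b_1=1 ≤ 2
  b_2=1 ≤ 3
  b_3=1 ≤ 4
  b_4=2 ≤ 5
  b_5=2 ≤ 6
  b_6=3 ≤ 7
  b_7=6 ≤ 8
  b_8=8 ≤ 9
All bounds hold ⇒ YES

YES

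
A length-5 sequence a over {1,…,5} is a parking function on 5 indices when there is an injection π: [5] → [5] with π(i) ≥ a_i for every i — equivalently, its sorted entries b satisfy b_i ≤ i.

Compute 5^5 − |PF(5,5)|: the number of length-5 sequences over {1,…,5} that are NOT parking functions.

Count = (5−5+1)·(5+1)^(5−1) = 1×1296 = 1296 [KW]
One tuple (5,3,2,4,5) → sorted (2,3,4,5,5): b_1=2>1, not a PF.
5^5 − 1296 = 3125 − 1296 = 1829

1829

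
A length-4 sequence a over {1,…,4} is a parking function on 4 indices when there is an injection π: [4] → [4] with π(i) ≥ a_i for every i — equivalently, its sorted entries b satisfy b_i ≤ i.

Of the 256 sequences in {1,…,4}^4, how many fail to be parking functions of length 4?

#PF = (4−4+1)·(4+1)^(4−1) = 1·125 = 125 (Pollak)
E.g. (3,1,3,3) → sorted (1,3,3,3): b_2=3>2, not a PF.
So 256 − 125 = 131 fail.

131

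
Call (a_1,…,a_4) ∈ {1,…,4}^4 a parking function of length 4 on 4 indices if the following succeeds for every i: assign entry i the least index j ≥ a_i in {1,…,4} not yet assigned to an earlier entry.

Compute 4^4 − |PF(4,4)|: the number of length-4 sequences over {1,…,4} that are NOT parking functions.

131

|PF(4,4)| = (4−4+1)·(4+1)^(4−1) = 1 · 125 = 125 [KW]
Example (3,4,3,1) → sorted (1,3,3,4): b_2=3>2, not a PF.
Total 256; non-PF = 256−125 = 131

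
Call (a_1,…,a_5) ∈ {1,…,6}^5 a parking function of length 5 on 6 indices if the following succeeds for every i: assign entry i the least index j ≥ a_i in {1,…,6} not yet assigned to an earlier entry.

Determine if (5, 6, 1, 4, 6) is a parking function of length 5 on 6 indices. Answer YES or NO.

NO

Sorted: b = (1, 4, 5, 6, 6).
  b_1=1 ≤ 2
  b_2=4 > 3
  fails at i=2 ⇒ NO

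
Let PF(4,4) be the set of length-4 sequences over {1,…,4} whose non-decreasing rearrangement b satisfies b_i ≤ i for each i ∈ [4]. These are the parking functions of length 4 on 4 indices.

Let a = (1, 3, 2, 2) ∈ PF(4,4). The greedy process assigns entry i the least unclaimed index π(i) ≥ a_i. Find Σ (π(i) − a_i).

Σπ = 4·5/2 = 10 (π permutes [4]); Σa = 1+3+2+2 = 8; disp = 10−8 = 2.

2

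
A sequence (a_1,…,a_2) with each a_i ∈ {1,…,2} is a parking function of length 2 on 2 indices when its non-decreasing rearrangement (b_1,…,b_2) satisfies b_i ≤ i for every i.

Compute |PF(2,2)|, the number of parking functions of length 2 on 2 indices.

|PF| = (3−2)·3^(2−1) = 1 · 3 = 3
One tuple (2,1) → sorted (1,2): b_i ≤ i ∀i, a PF.

3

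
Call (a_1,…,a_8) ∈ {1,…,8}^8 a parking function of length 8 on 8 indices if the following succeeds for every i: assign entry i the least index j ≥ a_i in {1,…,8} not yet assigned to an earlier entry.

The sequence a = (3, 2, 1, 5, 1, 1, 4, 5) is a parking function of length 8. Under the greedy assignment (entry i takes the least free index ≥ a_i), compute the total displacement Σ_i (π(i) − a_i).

14

Σπ(i) = 1+…+8 = 36; Σa = 3+2+1+5+1+1+4+5 = 22; disp = 36−22 = 14.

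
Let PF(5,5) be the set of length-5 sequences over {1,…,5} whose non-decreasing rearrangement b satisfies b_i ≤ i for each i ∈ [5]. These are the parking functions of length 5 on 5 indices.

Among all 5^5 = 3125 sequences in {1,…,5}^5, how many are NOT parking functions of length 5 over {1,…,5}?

1829

|PF(5,5)| = (5−5+1)·(5+1)^(5−1) = 1 · 1296 = 1296 (Konheim–Weiss)
One tuple (5,2,4,5,5) → sorted (2,4,5,5,5): b_1=2>1, not a PF.
5^5 − 1296 = 3125 − 1296 = 1829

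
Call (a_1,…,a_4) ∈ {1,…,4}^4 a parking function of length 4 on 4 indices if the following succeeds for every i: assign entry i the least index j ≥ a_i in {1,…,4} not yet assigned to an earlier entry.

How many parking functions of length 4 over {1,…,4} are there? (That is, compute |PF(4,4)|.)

125

|PF(4,4)| = (4+1−4)·(4+1)^{4−1} = 1 · 125 = 125 [KW]
E.g. (2,1,3,4) → sorted (1,2,3,4): b_i ≤ i ∀i, a PF.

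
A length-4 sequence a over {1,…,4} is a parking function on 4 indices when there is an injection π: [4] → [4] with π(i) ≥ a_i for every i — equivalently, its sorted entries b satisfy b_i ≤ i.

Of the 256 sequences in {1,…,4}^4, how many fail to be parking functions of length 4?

|PF(4,4)| = (4−4+1)·(4+1)^(4−1) = 1 · 125 = 125 (Konheim–Weiss)
E.g. (2,3,3,2) → sorted (2,2,3,3): b_1=2>1, not a PF.
Total 256; non-PF = 256−125 = 131

131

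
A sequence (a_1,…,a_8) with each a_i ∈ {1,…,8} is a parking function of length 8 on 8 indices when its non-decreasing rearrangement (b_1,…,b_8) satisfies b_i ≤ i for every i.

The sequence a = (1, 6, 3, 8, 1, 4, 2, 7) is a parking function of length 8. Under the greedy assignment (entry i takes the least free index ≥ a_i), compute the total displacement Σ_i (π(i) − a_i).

Σπ(i) = 1+…+8 = 36; Σa = 1+6+3+8+1+4+2+7 = 32; disp = 36−32 = 4.

4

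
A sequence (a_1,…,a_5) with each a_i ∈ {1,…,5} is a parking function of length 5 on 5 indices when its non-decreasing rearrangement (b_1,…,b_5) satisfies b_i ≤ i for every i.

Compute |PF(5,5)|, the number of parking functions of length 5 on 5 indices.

|PF| = 1·6^4 = 1×1296 = 1296 (Pollak)
E.g. (1,1,3,3,1) → sorted (1,1,1,3,3): b_i ≤ i ∀i, a PF.

1296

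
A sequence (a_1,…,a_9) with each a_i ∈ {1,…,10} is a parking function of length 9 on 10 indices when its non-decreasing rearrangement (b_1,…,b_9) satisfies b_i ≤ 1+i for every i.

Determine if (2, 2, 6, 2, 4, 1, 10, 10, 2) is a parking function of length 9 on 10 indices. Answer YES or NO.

Order a: b = (1, 2, 2, 2, 2, 4, 6, 10, 10).
  b_1=1 ≤ 2
  b_2=2 ≤ 3
  b_3=2 ≤ 4
  b_4=2 ≤ 5
  b_5=2 ≤ 6
  b_6=4 ≤ 7
  b_7=6 ≤ 8
  b_8=10 > 9
  fails at i=8 ⇒ NO

NO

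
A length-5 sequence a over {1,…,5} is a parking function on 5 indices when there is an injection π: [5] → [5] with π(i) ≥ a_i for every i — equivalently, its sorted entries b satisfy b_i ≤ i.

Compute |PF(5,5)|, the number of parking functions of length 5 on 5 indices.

1296

#PF = (5+1−5)·(5+1)^{5−1} = 1·1296 = 1296
E.g. (4,1,5,1,3) → sorted (1,1,3,4,5): b_i ≤ i ∀i, a PF.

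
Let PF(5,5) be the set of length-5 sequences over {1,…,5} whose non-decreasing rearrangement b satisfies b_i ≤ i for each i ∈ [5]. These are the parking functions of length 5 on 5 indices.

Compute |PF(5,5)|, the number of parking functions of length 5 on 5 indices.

#PF = (5+1−5)·(5+1)^{5−1} = 1·1296 = 1296 (Pollak)
Check (1,2,2,2,5) → sorted (1,2,2,2,5): b_i ≤ i ∀i, a PF.

1296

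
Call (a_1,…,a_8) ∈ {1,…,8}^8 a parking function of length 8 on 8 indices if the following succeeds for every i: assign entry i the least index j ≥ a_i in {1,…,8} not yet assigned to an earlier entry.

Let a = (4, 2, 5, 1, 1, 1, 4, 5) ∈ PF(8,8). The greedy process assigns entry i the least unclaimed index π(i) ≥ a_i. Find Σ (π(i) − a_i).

Σπ = 36 ({1..8} each once); Σa = 4+2+5+1+1+1+4+5 = 23; disp = 36−23 = 13.

13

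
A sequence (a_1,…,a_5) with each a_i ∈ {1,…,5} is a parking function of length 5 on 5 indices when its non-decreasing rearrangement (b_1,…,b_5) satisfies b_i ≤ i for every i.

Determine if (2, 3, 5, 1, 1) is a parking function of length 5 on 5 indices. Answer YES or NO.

Sorted: b = (1, 1, 2, 3, 5).
  b_1=1 ≤ 1
  b_2=1 ≤ 2
  b_3=2 ≤ 3
  b_4=3 ≤ 4
  b_5=5 ≤ 5
All bounds hold ⇒ YES

YES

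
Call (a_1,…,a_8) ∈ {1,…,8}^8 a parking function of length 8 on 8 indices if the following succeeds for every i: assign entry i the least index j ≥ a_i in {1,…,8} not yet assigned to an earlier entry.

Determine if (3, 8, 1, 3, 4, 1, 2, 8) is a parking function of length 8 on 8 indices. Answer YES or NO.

NO

Order a: b = (1, 1, 2, 3, 3, 4, 8, 8).
  b_1=1 ≤ 1
  b_2=1 ≤ 2
  b_3=2 ≤ 3
  b_4=3 ≤ 4
  b_5=3 ≤ 5
  b_6=4 ≤ 6
  b_7=8 > 7
  fails at i=7 ⇒ NO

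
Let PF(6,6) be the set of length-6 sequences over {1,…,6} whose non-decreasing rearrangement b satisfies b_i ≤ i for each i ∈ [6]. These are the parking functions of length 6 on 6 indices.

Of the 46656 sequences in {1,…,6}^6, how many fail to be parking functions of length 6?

29849

|PF(6,6)| = 1·7^5 = 1 · 16807 = 16807 (Pollak)
Example (2,6,4,4,5,5) → sorted (2,4,4,5,5,6): b_1=2>1, not a PF.
Total 46656; non-PF = 46656−16807 = 29849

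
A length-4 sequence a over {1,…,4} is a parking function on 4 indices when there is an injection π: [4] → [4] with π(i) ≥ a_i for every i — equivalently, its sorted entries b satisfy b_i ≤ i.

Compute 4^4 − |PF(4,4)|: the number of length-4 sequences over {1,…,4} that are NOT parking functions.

|PF(4,4)| = 1·5^3 = 1×125 = 125 (Pollak)
Example (3,4,4,3) → sorted (3,3,4,4): b_1=3>1, not a PF.
So 256 − 125 = 131 fail.

131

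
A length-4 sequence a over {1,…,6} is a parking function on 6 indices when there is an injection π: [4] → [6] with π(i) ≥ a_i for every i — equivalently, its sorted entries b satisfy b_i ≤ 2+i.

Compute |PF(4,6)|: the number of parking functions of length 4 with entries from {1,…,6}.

1029

|PF(4,6)| = (7−4)·7^(4−1) = 3·343 = 1029
E.g. (4,2,1,6) → sorted (1,2,4,6): b_i ≤ 2+i ∀i, a PF.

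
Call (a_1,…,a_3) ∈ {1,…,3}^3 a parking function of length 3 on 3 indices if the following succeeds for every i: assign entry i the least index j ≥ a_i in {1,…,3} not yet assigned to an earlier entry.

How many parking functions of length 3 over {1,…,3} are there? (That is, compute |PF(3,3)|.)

|PF(3,3)| = (4−3)·4^(3−1) = 1·16 = 16 (Pollak)
One tuple (3,2,1) → sorted (1,2,3): b_i ≤ i ∀i, a PF.

16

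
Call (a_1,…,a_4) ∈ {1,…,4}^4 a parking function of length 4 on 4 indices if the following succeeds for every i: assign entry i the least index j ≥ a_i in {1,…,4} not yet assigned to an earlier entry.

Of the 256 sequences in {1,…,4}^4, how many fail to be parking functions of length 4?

#PF = 1·5^3 = 1 · 125 = 125 (Pollak)
One tuple (3,4,3,1) → sorted (1,3,3,4): b_2=3>2, not a PF.
Total 256; non-PF = 256−125 = 131

131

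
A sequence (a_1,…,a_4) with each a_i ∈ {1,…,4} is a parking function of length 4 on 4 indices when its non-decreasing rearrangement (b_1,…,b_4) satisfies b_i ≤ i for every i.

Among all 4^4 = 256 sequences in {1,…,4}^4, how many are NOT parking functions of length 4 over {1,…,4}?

131

#PF = 1·5^3 = 1 · 125 = 125
One tuple (4,3,4,2) → sorted (2,3,4,4): b_1=2>1, not a PF.
4^4 − 125 = 256 − 125 = 131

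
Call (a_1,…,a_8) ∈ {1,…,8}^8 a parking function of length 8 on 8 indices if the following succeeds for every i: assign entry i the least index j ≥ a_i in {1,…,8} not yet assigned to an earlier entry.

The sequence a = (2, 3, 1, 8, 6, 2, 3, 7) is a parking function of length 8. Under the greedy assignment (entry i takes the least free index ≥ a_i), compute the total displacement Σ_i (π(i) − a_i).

4

Σπ = 36 ({1..8} each once); Σa = 2+3+1+8+6+2+3+7 = 32; disp = 36−32 = 4.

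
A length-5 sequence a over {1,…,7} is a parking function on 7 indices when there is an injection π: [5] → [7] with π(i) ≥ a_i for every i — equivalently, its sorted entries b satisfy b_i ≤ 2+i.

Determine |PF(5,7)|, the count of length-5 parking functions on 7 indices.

Count = 3·8^4 = 3·4096 = 12288 [KW]
Check (6,4,5,1,4) → sorted (1,4,4,5,6): b_i ≤ 2+i ∀i, a PF.

12288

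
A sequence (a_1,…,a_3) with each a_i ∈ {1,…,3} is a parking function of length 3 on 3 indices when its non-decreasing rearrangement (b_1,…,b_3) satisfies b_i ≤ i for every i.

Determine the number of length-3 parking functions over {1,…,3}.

Count = 1·4^2 = 1×16 = 16
Example (2,1,3) → sorted (1,2,3): b_i ≤ i ∀i, a PF.

16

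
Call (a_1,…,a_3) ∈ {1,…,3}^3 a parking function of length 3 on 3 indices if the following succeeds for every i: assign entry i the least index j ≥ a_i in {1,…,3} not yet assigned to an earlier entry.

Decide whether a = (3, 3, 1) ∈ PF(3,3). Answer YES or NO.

Order a: b = (1, 3, 3).
  b_1=1 ≤ 1
  b_2=3 > 2
  fails at i=2 ⇒ NO

NO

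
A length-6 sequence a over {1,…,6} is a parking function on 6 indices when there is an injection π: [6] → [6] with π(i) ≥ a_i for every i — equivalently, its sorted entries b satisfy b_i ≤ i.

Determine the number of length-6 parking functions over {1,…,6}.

|PF(6,6)| = 1·7^5 = 1·16807 = 16807 (Konheim–Weiss)
Check (1,3,2,1,1,4) → sorted (1,1,1,2,3,4): b_i ≤ i ∀i, a PF.

16807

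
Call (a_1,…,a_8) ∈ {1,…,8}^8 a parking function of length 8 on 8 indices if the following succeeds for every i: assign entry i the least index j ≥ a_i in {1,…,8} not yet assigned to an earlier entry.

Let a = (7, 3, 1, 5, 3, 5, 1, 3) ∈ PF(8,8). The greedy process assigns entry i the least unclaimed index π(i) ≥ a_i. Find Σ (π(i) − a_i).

8

Σπ = 8·9/2 = 36 (π permutes [8]); Σa = 7+3+1+5+3+5+1+3 = 28; disp = 36−28 = 8.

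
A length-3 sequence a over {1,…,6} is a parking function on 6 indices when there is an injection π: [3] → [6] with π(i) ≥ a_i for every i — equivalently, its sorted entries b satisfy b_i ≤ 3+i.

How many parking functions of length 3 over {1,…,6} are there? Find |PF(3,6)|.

|PF(3,6)| = (6+1−3)·(6+1)^{3−1} = 4 · 49 = 196 (Konheim–Weiss)
Check (2,4,6) → sorted (2,4,6): b_i ≤ 3+i ∀i, a PF.

196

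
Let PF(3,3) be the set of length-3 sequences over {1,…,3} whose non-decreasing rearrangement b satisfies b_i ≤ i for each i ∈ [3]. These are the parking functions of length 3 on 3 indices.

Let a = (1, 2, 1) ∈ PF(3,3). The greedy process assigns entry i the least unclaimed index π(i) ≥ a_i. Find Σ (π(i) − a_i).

Σπ = 3·4/2 = 6 (π permutes [3]); Σa = 1+2+1 = 4; disp = 6−4 = 2.

2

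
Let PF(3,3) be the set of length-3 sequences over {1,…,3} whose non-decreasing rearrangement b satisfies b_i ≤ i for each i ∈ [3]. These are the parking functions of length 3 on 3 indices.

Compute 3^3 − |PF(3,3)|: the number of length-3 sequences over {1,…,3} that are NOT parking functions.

11

|PF(3,3)| = (3+1−3)·(3+1)^{3−1} = 1·16 = 16 [KW]
One tuple (3,3,3) → sorted (3,3,3): b_1=3>1, not a PF.
So 27 − 16 = 11 fail.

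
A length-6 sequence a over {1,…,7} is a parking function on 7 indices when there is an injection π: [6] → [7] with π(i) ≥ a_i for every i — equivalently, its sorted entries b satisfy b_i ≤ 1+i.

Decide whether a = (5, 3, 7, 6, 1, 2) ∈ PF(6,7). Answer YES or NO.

YES

Order a: b = (1, 2, 3, 5, 6, 7).
  b_1=1 ≤ 2
  b_2=2 ≤ 3
  b_3=3 ≤ 4
  b_4=5 ≤ 5
  b_5=6 ≤ 6
  b_6=7 ≤ 7
All bounds hold ⇒ YES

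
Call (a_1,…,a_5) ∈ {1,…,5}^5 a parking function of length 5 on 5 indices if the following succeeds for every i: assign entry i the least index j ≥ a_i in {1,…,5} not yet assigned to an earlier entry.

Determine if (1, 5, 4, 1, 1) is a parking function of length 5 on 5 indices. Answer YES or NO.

Order a: b = (1, 1, 1, 4, 5).
  b_1=1 ≤ 1
  b_2=1 ≤ 2
  b_3=1 ≤ 3
  b_4=4 ≤ 4
  b_5=5 ≤ 5
All bounds hold ⇒ YES

YES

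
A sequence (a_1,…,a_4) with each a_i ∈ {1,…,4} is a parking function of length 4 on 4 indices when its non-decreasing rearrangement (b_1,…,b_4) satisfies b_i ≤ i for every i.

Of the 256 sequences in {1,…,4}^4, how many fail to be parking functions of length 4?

|PF(4,4)| = (4+1−4)·(4+1)^{4−1} = 1 · 125 = 125 (Pollak)
E.g. (2,4,2,4) → sorted (2,2,4,4): b_1=2>1, not a PF.
4^4 − 125 = 256 − 125 = 131

131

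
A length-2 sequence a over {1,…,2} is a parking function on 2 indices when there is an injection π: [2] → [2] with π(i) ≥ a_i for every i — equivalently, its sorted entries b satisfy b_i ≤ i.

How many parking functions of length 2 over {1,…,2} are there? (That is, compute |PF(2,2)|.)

|PF(2,2)| = (2+1−2)·(2+1)^{2−1} = 1 · 3 = 3 (Konheim–Weiss)
Check (1,1) → sorted (1,1): b_i ≤ i ∀i, a PF.

3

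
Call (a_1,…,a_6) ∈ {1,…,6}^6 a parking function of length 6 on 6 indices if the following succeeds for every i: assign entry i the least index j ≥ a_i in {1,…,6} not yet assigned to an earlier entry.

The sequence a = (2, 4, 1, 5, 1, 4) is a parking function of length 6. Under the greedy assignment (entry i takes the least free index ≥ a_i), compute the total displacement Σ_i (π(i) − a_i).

Σπ = 6·7/2 = 21 (π permutes [6]); Σa = 2+4+1+5+1+4 = 17; disp = 21−17 = 4.

4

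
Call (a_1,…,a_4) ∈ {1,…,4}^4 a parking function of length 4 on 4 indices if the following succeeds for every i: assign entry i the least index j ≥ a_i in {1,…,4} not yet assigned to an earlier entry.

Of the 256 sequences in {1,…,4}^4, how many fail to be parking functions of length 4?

#PF = 1·5^3 = 1×125 = 125
E.g. (2,3,4,3) → sorted (2,3,3,4): b_1=2>1, not a PF.
So 256 − 125 = 131 fail.

131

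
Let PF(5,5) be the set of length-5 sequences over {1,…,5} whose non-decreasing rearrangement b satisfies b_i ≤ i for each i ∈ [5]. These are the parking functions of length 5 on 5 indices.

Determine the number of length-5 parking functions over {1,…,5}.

|PF| = (5+1−5)·(5+1)^{5−1} = 1 · 1296 = 1296
One tuple (1,3,1,1,1) → sorted (1,1,1,1,3): b_i ≤ i ∀i, a PF.

1296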